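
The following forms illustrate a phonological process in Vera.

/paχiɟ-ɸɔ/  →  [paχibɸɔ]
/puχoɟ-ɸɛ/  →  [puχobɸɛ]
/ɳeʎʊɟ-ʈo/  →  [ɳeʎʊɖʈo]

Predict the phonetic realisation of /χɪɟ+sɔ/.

The data show regressive place assimilation: /ɟ/ → [b] before /ɸ/; /ɟ/ → [ɖ] before /ʈ/. In each pair only place changes, matching the following consonant, while manner and voice stay constant.
The rule targets /ɟ/ (voiced palatal stop), which sits before the trigger /s/ (alveolar).
A voiced alveolar stop is [d], so the surface segment is [d].

[χɪdsɔ]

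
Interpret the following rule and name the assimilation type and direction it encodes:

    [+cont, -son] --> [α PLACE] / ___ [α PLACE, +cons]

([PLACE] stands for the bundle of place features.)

The shared variable α links the value of the place features (abbreviated [PLACE]) on the target to the same value on the neighbouring segment, so place is the feature that assimilates.
Since the environment is written after the underscore, the trigger follows the target; the direction is regressive.

regressive place assimilation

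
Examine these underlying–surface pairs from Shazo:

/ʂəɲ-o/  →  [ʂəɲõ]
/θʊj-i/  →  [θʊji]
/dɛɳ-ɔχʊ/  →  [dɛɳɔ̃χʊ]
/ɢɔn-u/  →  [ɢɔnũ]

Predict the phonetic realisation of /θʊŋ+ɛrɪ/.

The data show progressive nasality assimilation (vowel nasalisation): /o/ → [õ] after /ɲ/; /ɔ/ → [ɔ̃] after /ɳ/; /u/ → [ũ] after /n/ — a vowel is nasalised by an immediately preceding nasal consonant.
No change occurs in [θʊji] because the vowel at the boundary is adjacent to an oral consonant, not a nasal (/i/ next to /j/).
/ɛ/ sits next to the nasal /ŋ/ and is therefore nasalised to [ɛ̃].

[θʊŋɛ̃rɪ]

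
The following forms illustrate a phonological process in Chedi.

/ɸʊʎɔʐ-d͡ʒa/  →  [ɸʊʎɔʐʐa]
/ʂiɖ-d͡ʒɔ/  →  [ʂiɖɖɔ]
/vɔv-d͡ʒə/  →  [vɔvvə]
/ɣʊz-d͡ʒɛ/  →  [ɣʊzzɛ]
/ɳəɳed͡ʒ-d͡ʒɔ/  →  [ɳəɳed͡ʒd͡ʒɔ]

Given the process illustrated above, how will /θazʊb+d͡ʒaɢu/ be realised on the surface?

[θazʊbbaɢu]

The data show progressive total assimilation (/d͡ʒ/ → [ʐ] after /ʐ/; /d͡ʒ/ → [ɖ] after /ɖ/; /d͡ʒ/ → [v] after /v/; /d͡ʒ/ → [z] after /z/): in every case the target segment becomes identical to its preceding neighbour, copying more than a single feature.
In [ɳəɳed͡ʒd͡ʒɔ] the two consonants at the boundary are already identical (/d͡ʒ/ + /d͡ʒ/), so the rule applies vacuously and nothing changes.
/d͡ʒ/ is the segment targeted by the rule; it sits immediately after /b/, so it assimilates completely and surfaces as [b].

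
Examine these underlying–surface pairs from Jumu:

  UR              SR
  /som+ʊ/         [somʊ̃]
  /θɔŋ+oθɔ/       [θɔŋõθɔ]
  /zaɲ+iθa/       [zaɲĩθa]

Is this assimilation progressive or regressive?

The vowel /ʊ/ surfaces as nasalised [ʊ̃] next to the preceding nasal /m/ — it has acquired the [+nasal] feature of its neighbour.
Likewise in the remaining data: /o/ → [õ] after /ŋ/; /i/ → [ĩ] after /ɲ/ — each time a vowel is nasalised next to a preceding nasal.
Because the conditioning nasal is to the left of the vowel that changes, the process is progressive (perseverative).

progressive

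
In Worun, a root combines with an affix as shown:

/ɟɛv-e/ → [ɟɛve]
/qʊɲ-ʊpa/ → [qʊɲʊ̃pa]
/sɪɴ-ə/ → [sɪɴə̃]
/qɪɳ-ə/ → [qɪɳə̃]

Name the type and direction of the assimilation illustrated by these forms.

The vowel /ʊ/ surfaces as nasalised [ʊ̃] next to the preceding nasal /ɲ/ — it has acquired the [+nasal] feature of its neighbour.
Likewise in the remaining data: /ə/ → [ə̃] after /ɴ/; /ə/ → [ə̃] after /ɳ/ — each time a vowel is nasalised next to a preceding nasal.
No change occurs in [ɟɛve] because the vowel at the boundary is adjacent to an oral consonant, not a nasal (/e/ next to /v/).
Because the conditioning nasal is to the left of the vowel that changes, the process is progressive (perseverative).

progressive nasality assimilation (vowel nasalisation)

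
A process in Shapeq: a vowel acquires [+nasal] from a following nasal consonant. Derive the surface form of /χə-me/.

[χə̃me]

The vowel /ə/ is adjacent to the following nasal /m/, so it acquires [+nasal] and surfaces as [ə̃].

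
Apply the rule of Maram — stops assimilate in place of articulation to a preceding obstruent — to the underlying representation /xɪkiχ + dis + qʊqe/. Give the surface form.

The rule targets /d/ (voiced alveolar stop), which sits after the trigger /χ/ (uvular).
Changing only its place to uvular gives [ɢ] — the voiced uvular stop.
At the second juncture, /q/ likewise becomes [t] adjacent to /s/.

[xɪkiχɢistʊqe]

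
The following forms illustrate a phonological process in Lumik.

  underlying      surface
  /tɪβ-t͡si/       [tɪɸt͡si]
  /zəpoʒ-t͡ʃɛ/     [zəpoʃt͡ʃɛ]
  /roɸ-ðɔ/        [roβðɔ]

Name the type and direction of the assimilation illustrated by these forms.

Comparing underlying and surface forms, /β/ → [ɸ] is the alternation; the neighbouring /t͡s/ is constant.
/β/ is voiced while /t͡s/ is voiceless; the output [ɸ] is voiceless, matching the trigger — so the feature that spreads is voicing.
Place and manner are unchanged, so the assimilation is partial, not total.
Checking the remaining alternations: /ʒ/ → [ʃ] before /t͡ʃ/ (voiced → voiceless, matching voiceless); /ɸ/ → [β] before /ð/ (voiceless → voiced, matching voiced) — only voicing changes, and always toward the following segment.
The trigger is the following segment, so the direction is regressive (anticipatory).

regressive voicing assimilation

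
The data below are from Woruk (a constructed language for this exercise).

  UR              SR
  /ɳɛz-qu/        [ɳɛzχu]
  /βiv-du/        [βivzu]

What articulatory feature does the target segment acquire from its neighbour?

manner

The segment that alternates is /q/, which surfaces as [χ] when adjacent to /z/.
The change stop → fricative matches the manner of the preceding /z/, identifying this as manner assimilation.
The same holds elsewhere in the data: /d/ → [z] after /v/ (stop → fricative, matching a fricative) — only manner changes, and always toward the preceding segment.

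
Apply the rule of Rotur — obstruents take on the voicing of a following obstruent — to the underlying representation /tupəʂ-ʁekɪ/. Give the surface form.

[tupəʐʁekɪ]

The rule targets /ʂ/ (voiceless retroflex fricative), which sits before the trigger /ʁ/ (voiced).
The voiced retroflex fricative is [ʐ], so /ʂ/ → [ʐ].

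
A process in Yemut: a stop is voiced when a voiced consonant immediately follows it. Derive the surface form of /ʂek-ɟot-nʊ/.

The rule targets /k/ (voiceless velar stop), which sits before the trigger /ɟ/ (voiced).
Changing only its voicing to voiced gives [g] — the voiced velar stop.
At the second juncture, /t/ likewise becomes [d] adjacent to /n/.

[ʂegɟodnʊ]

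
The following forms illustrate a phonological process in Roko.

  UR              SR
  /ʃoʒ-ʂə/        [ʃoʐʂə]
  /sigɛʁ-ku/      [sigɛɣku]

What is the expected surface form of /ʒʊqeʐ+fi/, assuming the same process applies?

The data show regressive place assimilation: /ʒ/ → [ʐ] before /ʂ/; /ʁ/ → [ɣ] before /k/. In each pair only place changes, matching the following consonant, while manner and voice stay constant.
The rule targets /ʐ/ (voiced retroflex fricative), which sits before the trigger /f/ (labiodental).
Changing only its place to labiodental gives [v] — the voiced labiodental fricative.

[ʒʊqevfi]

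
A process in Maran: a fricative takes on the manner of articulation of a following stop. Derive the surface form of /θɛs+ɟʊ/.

The rule targets /s/ (voiceless alveolar fricative), which sits before the trigger /ɟ/ (stop).
A voiceless alveolar stop is [t], so the surface segment is [t].

[θɛtɟʊ]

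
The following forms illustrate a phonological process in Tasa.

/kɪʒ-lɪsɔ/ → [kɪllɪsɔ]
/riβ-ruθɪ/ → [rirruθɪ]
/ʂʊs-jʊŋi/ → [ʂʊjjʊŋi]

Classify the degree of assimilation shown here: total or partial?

The segment that alternates is /ʒ/, which surfaces as [l] when adjacent to /l/.
The output [l] is identical to the trigger /l/ — every feature (place, manner, voicing) has been copied — so this is total assimilation.
The other forms behave the same way: /β/ → [r] before /r/; /s/ → [j] before /j/ — in each case the output is a copy of the following consonant.

total assimilation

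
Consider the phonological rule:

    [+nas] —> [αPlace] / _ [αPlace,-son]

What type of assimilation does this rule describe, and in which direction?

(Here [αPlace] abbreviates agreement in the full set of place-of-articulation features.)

regressive place assimilation

The rule copies the place features (abbreviated [Place]) from the environment onto the target, so the assimilating feature is place.
Since the environment is written after the underscore, the trigger follows the target; the direction is regressive.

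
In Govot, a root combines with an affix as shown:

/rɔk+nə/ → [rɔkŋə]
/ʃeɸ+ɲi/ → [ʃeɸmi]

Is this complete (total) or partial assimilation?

Comparing underlying and surface forms, /n/ → [ŋ] is the alternation; the neighbouring /k/ is constant.
/n/ is alveolar while /k/ is velar; the output [ŋ] is velar, matching the trigger — so the feature that spreads is place.
Manner and voice are unchanged, so the assimilation is partial, not total.
The other alternating form patterns the same way: /ɲ/ → [m] after /ɸ/ (palatal → bilabial, matching bilabial) — only place changes, and always toward the preceding segment.

partial assimilation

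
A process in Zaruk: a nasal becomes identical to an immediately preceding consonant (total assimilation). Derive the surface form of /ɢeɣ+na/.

[ɢeɣɣa]

/n/ is the segment targeted by the rule; it sits immediately after /ɣ/, so it assimilates completely and surfaces as [ɣ].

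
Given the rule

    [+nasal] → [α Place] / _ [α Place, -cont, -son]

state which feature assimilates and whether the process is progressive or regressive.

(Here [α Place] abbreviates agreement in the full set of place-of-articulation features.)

The rule copies the place features (abbreviated [Place]) from the environment onto the target, so the assimilating feature is place.
Since the environment is written after the underscore, the trigger follows the target; the direction is regressive.

regressive place assimilation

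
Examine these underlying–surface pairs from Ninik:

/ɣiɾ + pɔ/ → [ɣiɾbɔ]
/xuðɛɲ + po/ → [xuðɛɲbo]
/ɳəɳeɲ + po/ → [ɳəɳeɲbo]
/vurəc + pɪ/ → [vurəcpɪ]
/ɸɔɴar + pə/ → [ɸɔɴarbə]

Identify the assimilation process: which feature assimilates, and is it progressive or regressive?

Comparing underlying and surface forms, /p/ → [b] is the alternation; the neighbouring /ɾ/ is constant.
The change voiceless → voiced matches the voicing of the preceding /ɾ/, identifying this as voicing assimilation.
Place and manner are unchanged, so the assimilation is partial, not total.
The other alternating forms pattern the same way: /p/ → [b] after /ɲ/ (voiceless → voiced, matching voiced); /p/ → [b] after /r/ (voiceless → voiced, matching voiced) — only voicing changes, and always toward the preceding segment.
Nothing changes in [vurəcpɪ]: there the adjacent consonants already agree in voicing (/p/ and /c/ are both voiceless), so this form is consistent with the same rule.
The trigger is the preceding segment, so the direction is progressive (perseverative).

progressive voicing assimilation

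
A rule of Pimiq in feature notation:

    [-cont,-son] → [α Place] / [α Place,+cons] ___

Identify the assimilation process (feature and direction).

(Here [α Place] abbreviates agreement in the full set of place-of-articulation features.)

progressive place assimilation

The rule copies the place features (abbreviated [Place]) from the environment onto the target, so the assimilating feature is place.
The conditioning segment sits to the left of the focus bar, meaning the trigger precedes the segment that changes — progressive assimilation.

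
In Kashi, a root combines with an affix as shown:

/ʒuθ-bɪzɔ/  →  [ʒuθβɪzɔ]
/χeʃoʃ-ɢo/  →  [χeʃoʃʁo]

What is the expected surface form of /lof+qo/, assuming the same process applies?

[lofχo]

The data show progressive manner assimilation: /b/ → [β] after /θ/; /ɢ/ → [ʁ] after /ʃ/. In each pair only manner changes, matching the preceding consonant, while place and voice stay constant.
The rule targets /q/ (voiceless uvular stop), which sits after the trigger /f/ (fricative).
A voiceless uvular fricative is [χ], so the surface segment is [χ].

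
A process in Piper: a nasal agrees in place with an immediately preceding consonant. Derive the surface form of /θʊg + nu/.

/n/ is a voiced alveolar nasal. The preceding trigger /g/ is velar, so /n/ must become velar as well.
The voiced velar nasal is [ŋ], so /n/ → [ŋ].

[θʊgŋu]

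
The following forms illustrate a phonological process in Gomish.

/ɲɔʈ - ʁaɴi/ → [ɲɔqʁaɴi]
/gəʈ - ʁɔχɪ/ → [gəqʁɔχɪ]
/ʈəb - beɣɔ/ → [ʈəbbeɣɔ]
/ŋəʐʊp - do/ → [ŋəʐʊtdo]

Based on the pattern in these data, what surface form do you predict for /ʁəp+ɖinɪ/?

The data show regressive place assimilation: /ʈ/ → [q] before /ʁ/; /p/ → [t] before /d/. In each pair only place changes, matching the following consonant, while manner and voice stay constant.
Nothing changes in [ʈəbbeɣɔ]: there the adjacent consonants already agree in place (/b/ and /b/ are both bilabial), so this form is consistent with the same rule.
/p/ is a voiceless bilabial stop. The following trigger /ɖ/ is retroflex, so /p/ must become retroflex as well.
The voiceless retroflex stop is [ʈ], so /p/ → [ʈ].

[ʁəʈɖinɪ]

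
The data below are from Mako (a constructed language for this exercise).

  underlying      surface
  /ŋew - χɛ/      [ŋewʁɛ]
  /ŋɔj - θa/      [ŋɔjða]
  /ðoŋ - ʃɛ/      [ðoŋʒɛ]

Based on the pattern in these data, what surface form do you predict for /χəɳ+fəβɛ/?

[χəɳvəβɛ]

The data show progressive voicing assimilation: /χ/ → [ʁ] after /w/; /θ/ → [ð] after /j/; /ʃ/ → [ʒ] after /ŋ/. In each pair only voicing changes, matching the preceding consonant, while place and manner stay constant.
The rule targets /f/ (voiceless labiodental fricative), which sits after the trigger /ɳ/ (voiced).
A voiced labiodental fricative is [v], so the surface segment is [v].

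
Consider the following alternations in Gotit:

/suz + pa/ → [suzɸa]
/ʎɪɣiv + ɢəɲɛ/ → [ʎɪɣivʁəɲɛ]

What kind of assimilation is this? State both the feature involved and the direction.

Comparing underlying and surface forms, /p/ → [ɸ] is the alternation; the neighbouring /z/ is constant.
/p/ is a stop while /z/ is a fricative; the output [ɸ] is a fricative, matching the trigger — so the feature that spreads is manner.
Place and voice are unchanged, so the assimilation is partial, not total.
The same holds elsewhere in the data: /ɢ/ → [ʁ] after /v/ (stop → fricative, matching a fricative) — only manner changes, and always toward the preceding segment.
The trigger is the preceding segment, so the direction is progressive (perseverative).

progressive manner assimilation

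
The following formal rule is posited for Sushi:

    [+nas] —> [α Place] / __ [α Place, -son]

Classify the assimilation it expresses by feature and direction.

regressive place assimilation

The rule copies the place features (abbreviated [Place]) from the environment onto the target, so the assimilating feature is place.
The conditioning segment sits to the right of the focus bar, meaning the trigger follows the segment that changes — regressive assimilation.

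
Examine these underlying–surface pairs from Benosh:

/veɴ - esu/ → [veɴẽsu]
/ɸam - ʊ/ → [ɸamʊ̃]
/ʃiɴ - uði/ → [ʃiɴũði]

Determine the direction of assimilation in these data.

progressive

The vowel /e/ surfaces as nasalised [ẽ] next to the preceding nasal /ɴ/ — it has acquired the [+nasal] feature of its neighbour.
The other forms show the same pattern: /ʊ/ → [ʊ̃] after /m/; /u/ → [ũ] after /ɴ/ — each time a vowel is nasalised next to a preceding nasal.
Because the conditioning nasal is to the left of the vowel that changes, the process is progressive (perseverative).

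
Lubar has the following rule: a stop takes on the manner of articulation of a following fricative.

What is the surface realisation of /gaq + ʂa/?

The rule targets /q/ (voiceless uvular stop), which sits before the trigger /ʂ/ (fricative).
A voiceless uvular fricative is [χ], so the surface segment is [χ].

[gaχʂa]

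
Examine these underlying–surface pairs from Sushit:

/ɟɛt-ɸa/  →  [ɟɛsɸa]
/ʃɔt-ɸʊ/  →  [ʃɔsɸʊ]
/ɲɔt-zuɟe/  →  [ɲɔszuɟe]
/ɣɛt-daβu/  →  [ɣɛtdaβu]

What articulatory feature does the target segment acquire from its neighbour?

manner

Comparing underlying and surface forms, /t/ → [s] is the alternation; the neighbouring /ɸ/ is constant.
/t/ is a stop while /ɸ/ is a fricative; the output [s] is a fricative, matching the trigger — so the feature that spreads is manner.
The same holds elsewhere in the data: /t/ → [s] before /z/ (stop → fricative, matching a fricative) — only manner changes, and always toward the following segment.
Nothing changes in [ɣɛtdaβu]: there the adjacent consonants already agree in manner (/t/ and /d/ are both stops), so this form is consistent with the same rule.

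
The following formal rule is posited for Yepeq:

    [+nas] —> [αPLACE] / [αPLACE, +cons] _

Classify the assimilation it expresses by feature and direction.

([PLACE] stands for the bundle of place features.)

The shared variable α links the value of the place features (abbreviated [PLACE]) on the target to the same value on the neighbouring segment, so place is the feature that assimilates.
The conditioning segment sits to the left of the focus bar, meaning the trigger precedes the segment that changes — progressive assimilation.

progressive place assimilation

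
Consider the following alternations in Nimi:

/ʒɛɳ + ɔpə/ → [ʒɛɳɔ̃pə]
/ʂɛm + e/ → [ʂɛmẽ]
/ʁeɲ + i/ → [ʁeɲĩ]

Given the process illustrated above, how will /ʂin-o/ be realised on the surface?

[ʂinõ]

The data show progressive nasality assimilation (vowel nasalisation): /ɔ/ → [ɔ̃] after /ɳ/; /e/ → [ẽ] after /m/; /i/ → [ĩ] after /ɲ/ — a vowel is nasalised by an immediately preceding nasal consonant.
/o/ sits next to the nasal /n/ and is therefore nasalised to [õ].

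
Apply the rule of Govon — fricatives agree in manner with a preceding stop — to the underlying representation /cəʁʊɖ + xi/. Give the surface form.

[cəʁʊɖki]

The rule targets /x/ (voiceless velar fricative), which sits after the trigger /ɖ/ (stop).
The voiceless velar stop is [k], so /x/ → [k].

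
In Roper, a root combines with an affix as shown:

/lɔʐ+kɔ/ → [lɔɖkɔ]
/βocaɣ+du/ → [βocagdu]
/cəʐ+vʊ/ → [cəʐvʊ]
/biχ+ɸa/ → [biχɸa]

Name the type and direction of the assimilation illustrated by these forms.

regressive manner assimilation

Underlying /ʐ/ is realised as [ɖ] next to /k/; /k/ itself does not change.
The change fricative → stop matches the manner of the following /k/, identifying this as manner assimilation.
Place and voice are unchanged, so the assimilation is partial, not total.
The other alternating form patterns the same way: /ɣ/ → [g] before /d/ (fricative → stop, matching a stop) — only manner changes, and always toward the following segment.
Nothing changes in [cəʐvʊ], [biχɸa]: there the adjacent consonants already agree in manner (/ʐ/ and /v/ are both fricatives; /χ/ and /ɸ/ are both fricatives), so these forms are consistent with the same rule.
Since the segment that changes precedes the conditioning segment, the assimilation is regressive.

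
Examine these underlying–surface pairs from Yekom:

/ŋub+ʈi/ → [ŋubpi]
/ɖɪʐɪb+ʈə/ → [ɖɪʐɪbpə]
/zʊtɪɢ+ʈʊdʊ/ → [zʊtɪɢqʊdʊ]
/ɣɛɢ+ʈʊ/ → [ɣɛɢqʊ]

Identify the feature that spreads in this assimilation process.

The segment that alternates is /ʈ/, which surfaces as [p] when adjacent to /b/.
/ʈ/ is retroflex while /b/ is bilabial; the output [p] is bilabial, matching the trigger — so the feature that spreads is place.
Checking the remaining alternation: /ʈ/ → [q] after /ɢ/ (retroflex → uvular, matching uvular) — only place changes, and always toward the preceding segment.

place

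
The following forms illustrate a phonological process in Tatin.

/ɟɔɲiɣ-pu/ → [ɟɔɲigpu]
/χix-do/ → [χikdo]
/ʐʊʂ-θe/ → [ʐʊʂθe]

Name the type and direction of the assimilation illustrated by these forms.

Underlying /ɣ/ is realised as [g] next to /p/; /p/ itself does not change.
/ɣ/ is a fricative while /p/ is a stop; the output [g] is a stop, matching the trigger — so the feature that spreads is manner.
Place and voice are unchanged, so the assimilation is partial, not total.
The same holds elsewhere in the data: /x/ → [k] before /d/ (fricative → stop, matching a stop) — only manner changes, and always toward the following segment.
Nothing changes in [ʐʊʂθe]: there the adjacent consonants already agree in manner (/ʂ/ and /θ/ are both fricatives), so this form is consistent with the same rule.
The trigger is the following segment, so the direction is regressive (anticipatory).

regressive manner assimilation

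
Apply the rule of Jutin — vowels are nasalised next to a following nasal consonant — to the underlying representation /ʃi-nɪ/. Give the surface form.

The vowel /i/ is adjacent to the following nasal /n/, so it acquires [+nasal] and surfaces as [ĩ].

[ʃĩnɪ]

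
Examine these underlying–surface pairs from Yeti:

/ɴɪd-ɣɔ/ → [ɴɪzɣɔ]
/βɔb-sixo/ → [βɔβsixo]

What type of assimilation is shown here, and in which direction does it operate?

Comparing underlying and surface forms, /d/ → [z] is the alternation; the neighbouring /ɣ/ is constant.
The change stop → fricative matches the manner of the following /ɣ/, identifying this as manner assimilation.
Place and voice are unchanged, so the assimilation is partial, not total.
The other alternating form patterns the same way: /b/ → [β] before /s/ (stop → fricative, matching a fricative) — only manner changes, and always toward the following segment.
Since the segment that changes precedes the conditioning segment, the assimilation is regressive.

regressive manner assimilation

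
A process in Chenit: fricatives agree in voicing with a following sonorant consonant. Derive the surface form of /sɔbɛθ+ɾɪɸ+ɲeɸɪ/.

[sɔbɛðɾɪβɲeɸɪ]

The rule targets /θ/ (voiceless dental fricative), which sits before the trigger /ɾ/ (voiced).
A voiced dental fricative is [ð], so the surface segment is [ð].
The same rule applies at the second boundary: /ɸ/ → [β] next to /ɲ/.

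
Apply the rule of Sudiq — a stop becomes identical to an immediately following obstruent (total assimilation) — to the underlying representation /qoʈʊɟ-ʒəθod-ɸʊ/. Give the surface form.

/ɟ/ is the segment targeted by the rule; it sits immediately before /ʒ/, so it assimilates completely and surfaces as [ʒ].
At the second juncture, /d/ likewise becomes [ɸ] adjacent to /ɸ/.

[qoʈʊʒʒəθoɸɸʊ]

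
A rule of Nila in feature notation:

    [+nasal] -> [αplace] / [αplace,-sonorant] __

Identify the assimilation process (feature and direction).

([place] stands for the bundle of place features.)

progressive place assimilation

The rule copies the place features (abbreviated [place]) from the environment onto the target, so the assimilating feature is place.
The conditioning segment sits to the left of the focus bar, meaning the trigger precedes the segment that changes — progressive assimilation.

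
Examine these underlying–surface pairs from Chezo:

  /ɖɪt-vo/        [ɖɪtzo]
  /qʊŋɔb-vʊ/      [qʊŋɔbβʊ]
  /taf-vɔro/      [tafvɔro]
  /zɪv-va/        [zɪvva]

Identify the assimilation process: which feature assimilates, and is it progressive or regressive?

The segment that alternates is /v/, which surfaces as [z] when adjacent to /t/.
The change labiodental → alveolar matches the place of the preceding /t/, identifying this as place assimilation.
Manner and voice are unchanged, so the assimilation is partial, not total.
The same holds elsewhere in the data: /v/ → [β] after /b/ (labiodental → bilabial, matching bilabial) — only place changes, and always toward the preceding segment.
Nothing changes in [tafvɔro], [zɪvva]: there the adjacent consonants already agree in place (/v/ and /f/ are both labiodental; /v/ and /v/ are both labiodental), so these forms are consistent with the same rule.
The trigger is the preceding segment, so the direction is progressive (perseverative).

progressive place assimilation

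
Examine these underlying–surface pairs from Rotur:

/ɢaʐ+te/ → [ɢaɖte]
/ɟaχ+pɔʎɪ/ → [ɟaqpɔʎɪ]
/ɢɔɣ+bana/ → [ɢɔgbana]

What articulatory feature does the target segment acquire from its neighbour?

Comparing underlying and surface forms, /ʐ/ → [ɖ] is the alternation; the neighbouring /t/ is constant.
The change fricative → stop matches the manner of the following /t/, identifying this as manner assimilation.
The other alternating forms pattern the same way: /χ/ → [q] before /p/ (fricative → stop, matching a stop); /ɣ/ → [g] before /b/ (fricative → stop, matching a stop) — only manner changes, and always toward the following segment.

manner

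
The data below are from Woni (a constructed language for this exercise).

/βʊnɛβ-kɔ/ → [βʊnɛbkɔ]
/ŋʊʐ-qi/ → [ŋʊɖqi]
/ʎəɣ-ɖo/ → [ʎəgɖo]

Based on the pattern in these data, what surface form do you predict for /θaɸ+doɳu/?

The data show regressive manner assimilation: /β/ → [b] before /k/; /ʐ/ → [ɖ] before /q/; /ɣ/ → [g] before /ɖ/. In each pair only manner changes, matching the following consonant, while place and voice stay constant.
/ɸ/ is a voiceless bilabial fricative. The following trigger /d/ is a stop, so /ɸ/ must become a stop as well.
Changing only its manner to stop gives [p] — the voiceless bilabial stop.

[θapdoɳu]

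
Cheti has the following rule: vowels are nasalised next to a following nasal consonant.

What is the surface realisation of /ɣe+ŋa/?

[ɣẽŋa]

/e/ sits next to the nasal /ŋ/ and is therefore nasalised to [ẽ].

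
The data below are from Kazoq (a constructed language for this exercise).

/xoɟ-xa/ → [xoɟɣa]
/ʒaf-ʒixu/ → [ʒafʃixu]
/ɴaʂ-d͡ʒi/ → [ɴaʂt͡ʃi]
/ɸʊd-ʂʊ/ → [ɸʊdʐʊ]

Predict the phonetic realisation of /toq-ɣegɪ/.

The data show progressive voicing assimilation: /x/ → [ɣ] after /ɟ/; /ʒ/ → [ʃ] after /f/; /d͡ʒ/ → [t͡ʃ] after /ʂ/; /ʂ/ → [ʐ] after /d/. In each pair only voicing changes, matching the preceding consonant, while place and manner stay constant.
The rule targets /ɣ/ (voiced velar fricative), which sits after the trigger /q/ (voiceless).
Changing only its voicing to voiceless gives [x] — the voiceless velar fricative.

[toqxegɪ]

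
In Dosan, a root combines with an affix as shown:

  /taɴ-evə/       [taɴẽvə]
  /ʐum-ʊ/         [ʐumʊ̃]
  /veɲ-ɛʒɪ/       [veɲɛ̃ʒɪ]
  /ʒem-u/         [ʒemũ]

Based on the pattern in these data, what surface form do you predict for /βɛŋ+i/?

[βɛŋĩ]

The data show progressive nasality assimilation (vowel nasalisation): /e/ → [ẽ] after /ɴ/; /ʊ/ → [ʊ̃] after /m/; /ɛ/ → [ɛ̃] after /ɲ/; /u/ → [ũ] after /m/ — a vowel is nasalised by an immediately preceding nasal consonant.
/i/ sits next to the nasal /ŋ/ and is therefore nasalised to [ĩ].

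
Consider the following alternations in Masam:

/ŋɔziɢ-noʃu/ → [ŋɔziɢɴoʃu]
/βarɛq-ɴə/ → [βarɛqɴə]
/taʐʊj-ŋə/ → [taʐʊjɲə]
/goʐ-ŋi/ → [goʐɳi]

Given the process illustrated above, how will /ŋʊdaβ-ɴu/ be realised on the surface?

The data show progressive place assimilation: /n/ → [ɴ] after /ɢ/; /ŋ/ → [ɲ] after /j/; /ŋ/ → [ɳ] after /ʐ/. In each pair only place changes, matching the preceding consonant, while manner and voice stay constant.
No alternation appears in [βarɛqɴə]: there the adjacent consonants already agree in place (/ɴ/ and /q/ are both uvular), so this form is consistent with the same rule.
The rule targets /ɴ/ (voiced uvular nasal), which sits after the trigger /β/ (bilabial).
The voiced bilabial nasal is [m], so /ɴ/ → [m].

[ŋʊdaβmu]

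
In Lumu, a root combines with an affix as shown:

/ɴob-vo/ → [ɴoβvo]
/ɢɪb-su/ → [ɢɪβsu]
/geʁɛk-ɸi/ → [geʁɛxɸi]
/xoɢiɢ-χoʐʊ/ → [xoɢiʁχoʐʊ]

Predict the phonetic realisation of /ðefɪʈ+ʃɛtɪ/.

[ðefɪʂʃɛtɪ]

The data show regressive manner assimilation: /b/ → [β] before /v/; /b/ → [β] before /s/; /k/ → [x] before /ɸ/; /ɢ/ → [ʁ] before /χ/. In each pair only manner changes, matching the following consonant, while place and voice stay constant.
The rule targets /ʈ/ (voiceless retroflex stop), which sits before the trigger /ʃ/ (fricative).
A voiceless retroflex fricative is [ʂ], so the surface segment is [ʂ].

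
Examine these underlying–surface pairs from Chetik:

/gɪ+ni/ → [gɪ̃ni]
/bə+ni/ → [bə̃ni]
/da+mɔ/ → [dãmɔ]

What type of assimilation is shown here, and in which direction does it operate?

regressive nasality assimilation (vowel nasalisation)

The vowel /ɪ/ surfaces as nasalised [ɪ̃] next to the following nasal /n/ — it has acquired the [+nasal] feature of its neighbour.
Likewise in the remaining data: /ə/ → [ə̃] before /n/; /a/ → [ã] before /m/ — each time a vowel is nasalised next to a following nasal.
Because the conditioning nasal is to the right of the vowel that changes, the process is regressive (anticipatory).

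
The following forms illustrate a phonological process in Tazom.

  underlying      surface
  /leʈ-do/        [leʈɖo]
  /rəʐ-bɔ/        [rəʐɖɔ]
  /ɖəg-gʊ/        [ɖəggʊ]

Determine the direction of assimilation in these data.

Comparing underlying and surface forms, /d/ → [ɖ] is the alternation; the neighbouring /ʈ/ is constant.
/d/ is alveolar while /ʈ/ is retroflex; the output [ɖ] is retroflex, matching the trigger — so the feature that spreads is place.
Checking the remaining alternation: /b/ → [ɖ] after /ʐ/ (bilabial → retroflex, matching retroflex) — only place changes, and always toward the preceding segment.
Nothing changes in [ɖəggʊ]: there the adjacent consonants already agree in place (/g/ and /g/ are both velar), so this form is consistent with the same rule.
The trigger is the preceding segment, so the direction is progressive (perseverative).

progressive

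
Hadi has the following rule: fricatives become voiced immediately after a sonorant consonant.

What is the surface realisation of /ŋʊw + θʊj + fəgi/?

[ŋʊwðʊjvəgi]

/θ/ is a voiceless dental fricative. The preceding trigger /w/ is voiced, so /θ/ must become voiced as well.
A voiced dental fricative is [ð], so the surface segment is [ð].
The same rule applies at the second boundary: /f/ → [v] next to /j/.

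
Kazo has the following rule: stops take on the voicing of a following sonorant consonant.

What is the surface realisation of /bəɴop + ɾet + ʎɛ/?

/p/ is a voiceless bilabial stop. The following trigger /ɾ/ is voiced, so /p/ must become voiced as well.
Changing only its voicing to voiced gives [b] — the voiced bilabial stop.
The same rule applies at the second boundary: /t/ → [d] next to /ʎ/.

[bəɴobɾedʎɛ]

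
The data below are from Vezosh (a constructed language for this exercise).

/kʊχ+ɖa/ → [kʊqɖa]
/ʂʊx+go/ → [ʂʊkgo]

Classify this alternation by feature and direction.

regressive manner assimilation

The segment that alternates is /χ/, which surfaces as [q] when adjacent to /ɖ/.
The change fricative → stop matches the manner of the following /ɖ/, identifying this as manner assimilation.
Place and voice are unchanged, so the assimilation is partial, not total.
The other alternating form patterns the same way: /x/ → [k] before /g/ (fricative → stop, matching a stop) — only manner changes, and always toward the following segment.
The trigger is the following segment, so the direction is regressive (anticipatory).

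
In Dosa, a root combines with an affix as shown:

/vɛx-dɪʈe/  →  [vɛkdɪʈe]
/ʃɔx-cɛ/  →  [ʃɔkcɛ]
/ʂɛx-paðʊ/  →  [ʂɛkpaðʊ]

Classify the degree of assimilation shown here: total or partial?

The segment that alternates is /x/, which surfaces as [k] when adjacent to /d/.
/x/ is a fricative while /d/ is a stop; the output [k] is a stop, matching the trigger — so the feature that spreads is manner.
Place and voice are unchanged, so the assimilation is partial, not total.
Checking the remaining alternations: /x/ → [k] before /c/ (fricative → stop, matching a stop); /x/ → [k] before /p/ (fricative → stop, matching a stop) — only manner changes, and always toward the following segment.

partial assimilation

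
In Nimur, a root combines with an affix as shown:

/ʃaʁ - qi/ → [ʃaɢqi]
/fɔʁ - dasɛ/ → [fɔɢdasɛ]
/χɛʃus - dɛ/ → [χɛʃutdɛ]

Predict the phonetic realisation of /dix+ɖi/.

[dikɖi]

The data show regressive manner assimilation: /ʁ/ → [ɢ] before /q/; /ʁ/ → [ɢ] before /d/; /s/ → [t] before /d/. In each pair only manner changes, matching the following consonant, while place and voice stay constant.
/x/ is a voiceless velar fricative. The following trigger /ɖ/ is a stop, so /x/ must become a stop as well.
A voiceless velar stop is [k], so the surface segment is [k].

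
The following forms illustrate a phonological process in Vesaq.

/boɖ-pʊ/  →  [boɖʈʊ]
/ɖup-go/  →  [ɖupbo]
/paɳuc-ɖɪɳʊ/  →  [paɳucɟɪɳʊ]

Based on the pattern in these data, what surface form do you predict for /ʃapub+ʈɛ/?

The data show progressive place assimilation: /p/ → [ʈ] after /ɖ/; /g/ → [b] after /p/; /ɖ/ → [ɟ] after /c/. In each pair only place changes, matching the preceding consonant, while manner and voice stay constant.
The rule targets /ʈ/ (voiceless retroflex stop), which sits after the trigger /b/ (bilabial).
Changing only its place to bilabial gives [p] — the voiceless bilabial stop.

[ʃapubpɛ]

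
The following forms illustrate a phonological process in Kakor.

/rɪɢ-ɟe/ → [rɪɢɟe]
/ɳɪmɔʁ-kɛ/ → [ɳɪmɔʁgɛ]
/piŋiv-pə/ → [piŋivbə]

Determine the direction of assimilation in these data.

progressive

Underlying /k/ is realised as [g] next to /ʁ/; /ʁ/ itself does not change.
The change voiceless → voiced matches the voicing of the preceding /ʁ/, identifying this as voicing assimilation.
The other alternating form patterns the same way: /p/ → [b] after /v/ (voiceless → voiced, matching voiced) — only voicing changes, and always toward the preceding segment.
No alternation appears in [rɪɢɟe]: there the adjacent consonants already agree in voicing (/ɟ/ and /ɢ/ are both voiced), so this form is consistent with the same rule.
Since the segment that changes follows the conditioning segment, the assimilation is progressive.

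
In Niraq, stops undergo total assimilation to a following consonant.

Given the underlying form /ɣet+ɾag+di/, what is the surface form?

/t/ is the segment targeted by the rule; it sits immediately before /ɾ/, so it assimilates completely and surfaces as [ɾ].
The same rule applies at the second boundary: /g/ → [d] next to /d/.

[ɣeɾɾaddi]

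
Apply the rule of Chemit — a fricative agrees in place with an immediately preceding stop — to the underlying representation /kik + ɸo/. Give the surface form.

The rule targets /ɸ/ (voiceless bilabial fricative), which sits after the trigger /k/ (velar).
Changing only its place to velar gives [x] — the voiceless velar fricative.

[kikxo]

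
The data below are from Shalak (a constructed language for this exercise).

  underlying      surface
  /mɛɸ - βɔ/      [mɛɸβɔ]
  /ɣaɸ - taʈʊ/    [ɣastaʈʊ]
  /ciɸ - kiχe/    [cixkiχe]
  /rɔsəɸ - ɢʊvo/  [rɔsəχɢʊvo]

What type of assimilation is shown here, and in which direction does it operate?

regressive place assimilation

Underlying /ɸ/ is realised as [s] next to /t/; /t/ itself does not change.
/ɸ/ is bilabial while /t/ is alveolar; the output [s] is alveolar, matching the trigger — so the feature that spreads is place.
Manner and voice are unchanged, so the assimilation is partial, not total.
The other alternating forms pattern the same way: /ɸ/ → [x] before /k/ (bilabial → velar, matching velar); /ɸ/ → [χ] before /ɢ/ (bilabial → uvular, matching uvular) — only place changes, and always toward the following segment.
Nothing changes in [mɛɸβɔ]: there the adjacent consonants already agree in place (/ɸ/ and /β/ are both bilabial), so this form is consistent with the same rule.
Since the segment that changes precedes the conditioning segment, the assimilation is regressive.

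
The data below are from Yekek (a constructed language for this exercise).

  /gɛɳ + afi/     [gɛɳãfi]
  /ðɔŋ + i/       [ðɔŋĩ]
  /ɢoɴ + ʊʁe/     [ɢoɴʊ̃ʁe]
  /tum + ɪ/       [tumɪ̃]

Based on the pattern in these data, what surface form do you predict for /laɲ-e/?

The data show progressive nasality assimilation (vowel nasalisation): /a/ → [ã] after /ɳ/; /i/ → [ĩ] after /ŋ/; /ʊ/ → [ʊ̃] after /ɴ/; /ɪ/ → [ɪ̃] after /m/ — a vowel is nasalised by an immediately preceding nasal consonant.
The vowel /e/ is adjacent to the preceding nasal /ɲ/, so it acquires [+nasal] and surfaces as [ẽ].

[laɲẽ]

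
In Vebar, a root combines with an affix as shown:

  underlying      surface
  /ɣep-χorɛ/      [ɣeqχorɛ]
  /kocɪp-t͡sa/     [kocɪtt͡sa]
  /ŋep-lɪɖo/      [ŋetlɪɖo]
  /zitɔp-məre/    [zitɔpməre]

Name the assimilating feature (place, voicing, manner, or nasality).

Underlying /p/ is realised as [q] next to /χ/; /χ/ itself does not change.
/p/ is bilabial while /χ/ is uvular; the output [q] is uvular, matching the trigger — so the feature that spreads is place.
Checking the remaining alternations: /p/ → [t] before /t͡s/ (bilabial → alveolar, matching alveolar); /p/ → [t] before /l/ (bilabial → alveolar, matching alveolar) — only place changes, and always toward the following segment.
No alternation appears in [zitɔpməre]: there the adjacent consonants already agree in place (/p/ and /m/ are both bilabial), so this form is consistent with the same rule.

place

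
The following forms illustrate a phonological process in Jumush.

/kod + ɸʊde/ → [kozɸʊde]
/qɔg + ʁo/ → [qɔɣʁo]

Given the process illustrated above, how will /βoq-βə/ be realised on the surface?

The data show regressive manner assimilation: /d/ → [z] before /ɸ/; /g/ → [ɣ] before /ʁ/. In each pair only manner changes, matching the following consonant, while place and voice stay constant.
The rule targets /q/ (voiceless uvular stop), which sits before the trigger /β/ (fricative).
A voiceless uvular fricative is [χ], so the surface segment is [χ].

[βoχβə]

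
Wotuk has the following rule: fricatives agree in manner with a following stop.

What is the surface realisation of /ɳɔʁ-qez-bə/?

/ʁ/ is a voiced uvular fricative. The following trigger /q/ is a stop, so /ʁ/ must become a stop as well.
The voiced uvular stop is [ɢ], so /ʁ/ → [ɢ].
The same rule applies at the second boundary: /z/ → [d] next to /b/.

[ɳɔɢqedbə]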